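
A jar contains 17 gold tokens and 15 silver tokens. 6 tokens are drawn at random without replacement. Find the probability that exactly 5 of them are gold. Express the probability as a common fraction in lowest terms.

Total number of selections: C(32,6) = 906192.
Selections with exactly 5 gold: choose 5 of the 17 gold and 1 of the 15 silver, C(17,5)·C(15,1) = 6188·15 = 92820.
Probability = 92820/906192 = 1105/10788.

1105/10788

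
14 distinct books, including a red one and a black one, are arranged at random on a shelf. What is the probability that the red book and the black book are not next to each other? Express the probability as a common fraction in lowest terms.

6/7

There are 14! = 87178291200 arrangements.
Arrangements with the red book and the black book adjacent: 2·13! = 12454041600.
So not adjacent: 87178291200 − 12454041600 = 74724249600, probability 74724249600/87178291200 = 6/7.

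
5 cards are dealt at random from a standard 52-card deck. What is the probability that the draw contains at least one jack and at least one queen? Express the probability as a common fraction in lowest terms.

There are C(52,5) = 2598960 possible draws.
By inclusion-exclusion on the complements, draws missing all jacks or all queens: C(48,5) + C(48,5) − C(44,5) = 1712304 + 1712304 − 1086008 = 2338600.
So draws with at least one of each: 2598960 − 2338600 = 260360, probability 260360/2598960 = 6509/64974.

6509/64974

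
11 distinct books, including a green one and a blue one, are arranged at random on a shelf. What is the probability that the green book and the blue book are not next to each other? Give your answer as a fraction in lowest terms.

There are 11! = 39916800 arrangements.
Arrangements with the green book and the blue book adjacent: 2·10! = 7257600.
So not adjacent: 39916800 − 7257600 = 32659200, probability 32659200/39916800 = 9/11.

9/11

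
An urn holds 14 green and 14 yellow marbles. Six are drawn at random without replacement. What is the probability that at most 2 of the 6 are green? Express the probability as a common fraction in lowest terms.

671/2070

There are C(28,6) = 376740 ways to choose the 6.
Favorable selections (at most 2 green): C(14,0)·C(14,6) + C(14,1)·C(14,5) + C(14,2)·C(14,4) = 3003 + 28028 + 91091 = 122122.
Probability = 122122/376740 = 671/2070.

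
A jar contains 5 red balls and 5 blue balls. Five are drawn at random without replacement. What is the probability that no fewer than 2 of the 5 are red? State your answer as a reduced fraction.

Total selections: C(10,5) = 252.
Count the complement (fewer than 2 red): C(5,0)·C(5,5) + C(5,1)·C(5,4) = 1 + 25 = 26.
Probability = 1 − 26/252 = 226/252 = 113/126.

113/126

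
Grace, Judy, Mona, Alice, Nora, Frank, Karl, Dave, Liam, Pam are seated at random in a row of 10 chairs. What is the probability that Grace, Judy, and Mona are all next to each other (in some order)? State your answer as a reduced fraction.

There are 10! = 3628800 arrangements.
Treat the three as one block: 8! placements × 3! orders within the block = 40320·6 = 241920.
Probability = 241920/3628800 = 1/15.

1/15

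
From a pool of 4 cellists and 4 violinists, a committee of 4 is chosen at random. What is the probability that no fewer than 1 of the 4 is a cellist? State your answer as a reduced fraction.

69/70

Total selections: C(8,4) = 70.
Favorable selections (no fewer than 1 cellist): C(4,1)·C(4,3) + C(4,2)·C(4,2) + C(4,3)·C(4,1) + C(4,4)·C(4,0) = 16 + 36 + 16 + 1 = 69.
Probability = 69/70.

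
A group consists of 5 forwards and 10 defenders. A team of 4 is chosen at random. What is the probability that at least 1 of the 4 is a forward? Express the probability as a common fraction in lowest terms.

There are C(15,4) = 1365 ways to choose the 4.
The complement is all 4 are defenders: C(10,4) = 210.
Probability = 1 − 210/1365 = 1155/1365 = 11/13.

11/13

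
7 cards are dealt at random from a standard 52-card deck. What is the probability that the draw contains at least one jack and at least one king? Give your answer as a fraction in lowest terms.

There are C(52,7) = 133784560 possible draws.
By inclusion-exclusion on the complements, draws missing all jacks or all kings: C(48,7) + C(48,7) − C(44,7) = 73629072 + 73629072 − 38320568 = 108937576.
So draws with at least one of each: 133784560 − 108937576 = 24846984, probability 24846984/133784560 = 3105873/16723070.

3105873/16723070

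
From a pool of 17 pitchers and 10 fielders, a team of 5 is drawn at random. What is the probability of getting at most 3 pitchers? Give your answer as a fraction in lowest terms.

There are C(27,5) = 80730 ways to choose the 5.
Count the complement (more than 3 pitchers): C(17,4)·C(10,1) + C(17,5)·C(10,0) = 23800 + 6188 = 29988.
Probability = 1 − 29988/80730 = 50742/80730 = 2819/4485.

2819/4485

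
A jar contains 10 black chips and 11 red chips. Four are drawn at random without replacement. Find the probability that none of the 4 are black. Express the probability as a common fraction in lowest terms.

22/399

There are C(21,4) = 5985 possible selections.
Selections with no black (all red): C(11,4) = 330.
Probability = 330/5985 = 22/399.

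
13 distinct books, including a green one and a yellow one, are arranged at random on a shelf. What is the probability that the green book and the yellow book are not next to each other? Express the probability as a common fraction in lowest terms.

There are 13! = 6227020800 arrangements.
Arrangements with the green book and the yellow book adjacent: 2·12! = 958003200.
So not adjacent: 6227020800 − 958003200 = 5269017600, probability 5269017600/6227020800 = 11/13.

11/13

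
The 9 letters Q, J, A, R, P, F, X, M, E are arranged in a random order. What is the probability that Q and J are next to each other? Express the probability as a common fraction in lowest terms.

2/9

There are 9! = 362880 arrangements.
Treat Q and J as a block: 8! arrangements of the blocks × 2 orders within the block = 2·40320 = 80640.
Probability = 80640/362880 = 2/9.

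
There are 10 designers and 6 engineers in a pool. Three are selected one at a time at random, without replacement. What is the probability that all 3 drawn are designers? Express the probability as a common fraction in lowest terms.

3/14

Multiply the conditional probabilities at each draw: 10/16 · 9/15 · 8/14 = 720/3360 = 3/14.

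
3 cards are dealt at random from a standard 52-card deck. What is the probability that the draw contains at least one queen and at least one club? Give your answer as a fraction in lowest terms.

There are C(52,3) = 22100 possible draws.
By inclusion-exclusion on the complements, draws missing all queens or all clubs: C(48,3) + C(39,3) − C(36,3) = 17296 + 9139 − 7140 = 19295.
So draws with at least one of each: 22100 − 19295 = 2805, probability 2805/22100 = 33/260.

33/260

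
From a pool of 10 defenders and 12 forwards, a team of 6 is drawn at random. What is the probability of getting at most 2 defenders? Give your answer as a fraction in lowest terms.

There are C(22,6) = 74613 ways to choose the 6.
Favorable selections (at most 2 defenders): C(10,0)·C(12,6) + C(10,1)·C(12,5) + C(10,2)·C(12,4) = 924 + 7920 + 22275 = 31119.
Probability = 31119/74613 = 943/2261.

943/2261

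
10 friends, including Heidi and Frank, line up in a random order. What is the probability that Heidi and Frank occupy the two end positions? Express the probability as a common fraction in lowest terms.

There are 10! = 3628800 arrangements.
Place Heidi and Frank at the ends in 2 ways, arrange the remaining 8 in 8! = 40320 ways: 2·40320 = 80640.
Probability = 80640/3628800 = 1/45.

1/45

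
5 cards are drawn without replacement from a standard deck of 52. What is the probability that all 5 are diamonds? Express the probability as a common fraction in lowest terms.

33/66640

There are C(52,5) = 2598960 possible 5-card hands.
Hands that are all diamonds: C(13,5) = 1287.
Probability = 1287/2598960 = 33/66640.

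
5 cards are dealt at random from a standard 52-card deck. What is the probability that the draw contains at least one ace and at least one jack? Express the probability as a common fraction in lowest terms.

6509/64974

There are C(52,5) = 2598960 possible draws.
By inclusion-exclusion on the complements, draws missing all aces or all jacks: C(48,5) + C(48,5) − C(44,5) = 1712304 + 1712304 − 1086008 = 2338600.
So draws with at least one of each: 2598960 − 2338600 = 260360, probability 260360/2598960 = 6509/64974.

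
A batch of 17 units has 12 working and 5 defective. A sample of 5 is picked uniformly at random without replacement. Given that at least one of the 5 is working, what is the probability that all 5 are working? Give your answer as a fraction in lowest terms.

Work in counts. Selections with at least one working: C(17,5) − C(5,5) = 6188 − 1 = 6187.
Of those, selections where all 5 are working: C(12,5) = 792.
Conditional probability = 792/6187.

792/6187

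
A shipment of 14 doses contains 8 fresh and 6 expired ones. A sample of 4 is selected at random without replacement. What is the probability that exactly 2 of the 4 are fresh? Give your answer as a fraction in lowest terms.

There are C(14,4) = 1001 ways to choose 4 from 14.
Selections with exactly 2 fresh: choose 2 of the 8 fresh and 2 of the 6 expired, C(8,2)·C(6,2) = 28·15 = 420.
Probability = 420/1001 = 60/143.

60/143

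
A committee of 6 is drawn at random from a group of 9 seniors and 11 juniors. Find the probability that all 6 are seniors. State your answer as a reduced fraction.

There are C(20,6) = 38760 possible selections.
Selections with all seniors: C(9,6) = 84.
Probability = 84/38760 = 7/3230.

7/3230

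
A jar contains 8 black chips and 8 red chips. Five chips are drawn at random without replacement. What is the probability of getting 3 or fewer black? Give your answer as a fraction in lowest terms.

Total selections: C(16,5) = 4368.
Favorable selections (3 or fewer black): C(8,0)·C(8,5) + C(8,1)·C(8,4) + C(8,2)·C(8,3) + C(8,3)·C(8,2) = 56 + 560 + 1568 + 1568 = 3752.
Probability = 3752/4368 = 67/78.

67/78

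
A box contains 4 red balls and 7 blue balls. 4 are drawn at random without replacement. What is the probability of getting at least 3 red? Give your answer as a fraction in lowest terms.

There are C(11,4) = 330 ways to choose the 4.
Favorable selections (at least 3 red): C(4,3)·C(7,1) + C(4,4)·C(7,0) = 28 + 1 = 29.
Probability = 29/330.

29/330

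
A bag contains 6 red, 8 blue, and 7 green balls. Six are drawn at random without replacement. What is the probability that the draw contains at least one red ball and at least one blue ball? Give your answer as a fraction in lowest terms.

7925/9044

There are C(21,6) = 54264 possible draws.
By inclusion-exclusion on the complements, draws missing all red or all blue: C(15,6) + C(13,6) − C(7,6) = 5005 + 1716 − 7 = 6714.
So draws with at least one of each: 54264 − 6714 = 47550, probability 47550/54264 = 7925/9044.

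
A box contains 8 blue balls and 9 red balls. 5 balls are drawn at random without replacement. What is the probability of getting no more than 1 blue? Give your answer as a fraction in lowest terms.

There are C(17,5) = 6188 ways to choose the 5.
Favorable selections (no more than 1 blue): C(8,0)·C(9,5) + C(8,1)·C(9,4) = 126 + 1008 = 1134.
Probability = 1134/6188 = 81/442.

81/442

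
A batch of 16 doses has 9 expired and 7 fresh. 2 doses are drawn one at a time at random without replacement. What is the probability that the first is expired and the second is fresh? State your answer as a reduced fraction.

Multiply the conditional probabilities at each draw: 9/16 · 7/15 = 63/240 = 21/80.

21/80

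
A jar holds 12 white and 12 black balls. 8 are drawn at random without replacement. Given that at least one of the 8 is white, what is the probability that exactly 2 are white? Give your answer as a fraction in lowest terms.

Work in counts. Selections with at least one white: C(24,8) − C(12,8) = 735471 − 495 = 734976.
Of those, selections where exactly 2 are white: C(12,2)·C(12,6) = 66·924 = 60984.
Conditional probability = 60984/734976 = 77/928.

77/928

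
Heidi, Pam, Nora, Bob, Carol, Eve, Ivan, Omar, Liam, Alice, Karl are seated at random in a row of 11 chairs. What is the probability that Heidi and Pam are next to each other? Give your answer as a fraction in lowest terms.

There are 11! = 39916800 arrangements.
Treat Heidi and Pam as a block: 10! arrangements of the blocks × 2 orders within the block = 2·3628800 = 7257600.
Probability = 7257600/39916800 = 2/11.

2/11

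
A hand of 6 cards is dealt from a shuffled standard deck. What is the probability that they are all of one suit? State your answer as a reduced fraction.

66/195755

There are C(52,6) = 20358520 possible 6-card hands.
Hands of one suit: 4 suits × C(13,6) = 4·1716 = 6864.
Probability = 6864/20358520 = 66/195755.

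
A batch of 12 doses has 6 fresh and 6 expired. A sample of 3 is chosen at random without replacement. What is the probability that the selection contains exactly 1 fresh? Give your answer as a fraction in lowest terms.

There are C(12,3) = 220 ways to choose 3 from 12.
Selections with exactly 1 fresh: choose 1 of the 6 fresh and 2 of the 6 expired, C(6,1)·C(6,2) = 6·15 = 90.
Probability = 90/220 = 9/22.

9/22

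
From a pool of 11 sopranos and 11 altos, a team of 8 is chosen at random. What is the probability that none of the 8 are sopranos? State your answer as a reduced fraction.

There are C(22,8) = 319770 possible selections.
Selections with no sopranos (all altos): C(11,8) = 165.
Probability = 165/319770 = 1/1938.

1/1938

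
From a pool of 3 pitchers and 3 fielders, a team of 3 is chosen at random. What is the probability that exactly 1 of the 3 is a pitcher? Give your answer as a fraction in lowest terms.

9/20

There are C(6,3) = 20 ways to choose 3 from 6.
Selections with exactly 1 pitcher: choose 1 of the 3 pitchers and 2 of the 3 fielders, C(3,1)·C(3,2) = 3·3 = 9.
Probability = 9/20.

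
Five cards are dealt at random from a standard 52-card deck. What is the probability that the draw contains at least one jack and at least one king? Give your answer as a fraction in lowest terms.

6509/64974

There are C(52,5) = 2598960 possible draws.
By inclusion-exclusion on the complements, draws missing all jacks or all kings: C(48,5) + C(48,5) − C(44,5) = 1712304 + 1712304 − 1086008 = 2338600.
So draws with at least one of each: 2598960 − 2338600 = 260360, probability 260360/2598960 = 6509/64974.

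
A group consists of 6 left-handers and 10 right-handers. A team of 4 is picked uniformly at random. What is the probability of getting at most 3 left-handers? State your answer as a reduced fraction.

There are C(16,4) = 1820 ways to choose the 4.
Favorable selections (at most 3 left-handers): C(6,0)·C(10,4) + C(6,1)·C(10,3) + C(6,2)·C(10,2) + C(6,3)·C(10,1) = 210 + 720 + 675 + 200 = 1805.
Probability = 1805/1820 = 361/364.

361/364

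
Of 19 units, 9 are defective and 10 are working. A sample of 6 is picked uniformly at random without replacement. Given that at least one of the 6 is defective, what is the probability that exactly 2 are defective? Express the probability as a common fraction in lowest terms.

180/641

Work in counts. Selections with at least one defective: C(19,6) − C(10,6) = 27132 − 210 = 26922.
Of those, selections where exactly 2 are defective: C(9,2)·C(10,4) = 36·210 = 7560.
Conditional probability = 7560/26922 = 180/641.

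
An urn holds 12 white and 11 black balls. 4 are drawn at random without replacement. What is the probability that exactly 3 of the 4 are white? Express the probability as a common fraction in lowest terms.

The sample space is all 4-subsets of the 23: C(23,4) = 8855.
Selections with exactly 3 white: choose 3 of the 12 white and 1 of the 11 black, C(12,3)·C(11,1) = 220·11 = 2420.
Probability = 2420/8855 = 44/161.

44/161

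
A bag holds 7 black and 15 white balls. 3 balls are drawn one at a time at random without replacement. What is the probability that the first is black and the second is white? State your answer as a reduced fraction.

Multiply the conditional probabilities at each draw: 7/22 · 15/21 = 105/462 = 5/22.

5/22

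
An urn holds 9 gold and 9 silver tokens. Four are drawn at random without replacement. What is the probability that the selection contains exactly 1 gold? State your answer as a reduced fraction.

21/85

Total number of selections: C(18,4) = 3060.
Selections with exactly 1 gold: choose 1 of the 9 gold and 3 of the 9 silver, C(9,1)·C(9,3) = 9·84 = 756.
Probability = 756/3060 = 21/85.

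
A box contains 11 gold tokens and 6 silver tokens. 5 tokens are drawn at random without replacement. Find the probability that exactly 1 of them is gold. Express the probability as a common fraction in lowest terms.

Total number of selections: C(17,5) = 6188.
Selections with exactly 1 gold: choose 1 of the 11 gold and 4 of the 6 silver, C(11,1)·C(6,4) = 11·15 = 165.
Probability = 165/6188.

165/6188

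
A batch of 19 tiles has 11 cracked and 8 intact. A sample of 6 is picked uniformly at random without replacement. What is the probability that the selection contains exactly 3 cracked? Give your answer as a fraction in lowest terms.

There are C(19,6) = 27132 ways to choose 6 from 19.
Selections with exactly 3 cracked: choose 3 of the 11 cracked and 3 of the 8 intact, C(11,3)·C(8,3) = 165·56 = 9240.
Probability = 9240/27132 = 110/323.

110/323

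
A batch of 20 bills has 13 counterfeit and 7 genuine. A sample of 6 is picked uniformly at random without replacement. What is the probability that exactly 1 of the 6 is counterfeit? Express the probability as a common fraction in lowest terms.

Total number of selections: C(20,6) = 38760.
Selections with exactly 1 counterfeit: choose 1 of the 13 counterfeit and 5 of the 7 genuine, C(13,1)·C(7,5) = 13·21 = 273.
Probability = 273/38760 = 91/12920.

91/12920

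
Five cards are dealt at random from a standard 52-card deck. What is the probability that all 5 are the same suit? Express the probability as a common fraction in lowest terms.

There are C(52,5) = 2598960 possible 5-card hands.
Hands of one suit: 4 suits × C(13,5) = 4·1287 = 5148.
Probability = 5148/2598960 = 33/16660.

33/16660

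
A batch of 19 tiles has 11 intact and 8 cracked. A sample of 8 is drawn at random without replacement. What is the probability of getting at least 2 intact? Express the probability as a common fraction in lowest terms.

There are C(19,8) = 75582 ways to choose the 8.
Count the complement (fewer than 2 intact): C(11,0)·C(8,8) + C(11,1)·C(8,7) = 1 + 88 = 89.
Probability = 1 − 89/75582 = 75493/75582.

75493/75582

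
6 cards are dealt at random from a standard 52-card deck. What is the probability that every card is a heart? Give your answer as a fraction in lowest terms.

33/391510

There are C(52,6) = 20358520 possible 6-card hands.
Hands that are all hearts: C(13,6) = 1716.
Probability = 1716/20358520 = 33/391510.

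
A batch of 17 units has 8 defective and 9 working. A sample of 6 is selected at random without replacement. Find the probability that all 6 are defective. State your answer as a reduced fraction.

There are C(17,6) = 12376 possible selections.
Selections with all defective: C(8,6) = 28.
Probability = 28/12376 = 1/442.

1/442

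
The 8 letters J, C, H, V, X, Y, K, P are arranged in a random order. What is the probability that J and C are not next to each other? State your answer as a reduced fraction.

3/4

There are 8! = 40320 arrangements.
Arrangements with J and C adjacent: 2·7! = 10080.
So not adjacent: 40320 − 10080 = 30240, probability 30240/40320 = 3/4.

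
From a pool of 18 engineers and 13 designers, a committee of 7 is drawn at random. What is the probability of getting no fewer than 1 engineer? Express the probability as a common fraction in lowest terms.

67381/67425

Total selections: C(31,7) = 2629575.
The complement is all 7 are designers: C(13,7) = 1716.
Probability = 1 − 1716/2629575 = 2627859/2629575 = 67381/67425.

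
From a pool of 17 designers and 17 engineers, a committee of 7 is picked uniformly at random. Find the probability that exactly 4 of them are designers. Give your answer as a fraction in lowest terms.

2975/9889

Total number of selections: C(34,7) = 5379616.
Selections with exactly 4 designers: choose 4 of the 17 designers and 3 of the 17 engineers, C(17,4)·C(17,3) = 2380·680 = 1618400.
Probability = 1618400/5379616 = 2975/9889.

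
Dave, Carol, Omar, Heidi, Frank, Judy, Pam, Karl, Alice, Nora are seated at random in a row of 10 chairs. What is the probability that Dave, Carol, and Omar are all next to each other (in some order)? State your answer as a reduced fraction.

There are 10! = 3628800 arrangements.
Treat the three as one block: 8! placements × 3! orders within the block = 40320·6 = 241920.
Probability = 241920/3628800 = 1/15.

1/15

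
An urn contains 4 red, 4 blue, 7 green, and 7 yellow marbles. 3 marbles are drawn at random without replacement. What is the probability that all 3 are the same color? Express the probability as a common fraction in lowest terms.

There are C(22,3) = 1540 ways to draw 3 marbles.
All same color: C(4,3) + C(4,3) + C(7,3) + C(7,3) = 4 + 4 + 35 + 35 = 78.
Probability = 78/1540 = 39/770.

39/770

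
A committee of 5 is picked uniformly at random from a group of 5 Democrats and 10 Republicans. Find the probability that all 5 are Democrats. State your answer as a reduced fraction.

1/3003

There are C(15,5) = 3003 possible selections.
Selections with all Democrats: C(5,5) = 1.
Probability = 1/3003.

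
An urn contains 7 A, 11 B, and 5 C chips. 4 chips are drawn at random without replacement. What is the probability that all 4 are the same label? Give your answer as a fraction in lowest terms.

There are C(23,4) = 8855 ways to draw 4 chips.
All same label: C(7,4) + C(11,4) + C(5,4) = 35 + 330 + 5 = 370.
Probability = 370/8855 = 74/1771.

74/1771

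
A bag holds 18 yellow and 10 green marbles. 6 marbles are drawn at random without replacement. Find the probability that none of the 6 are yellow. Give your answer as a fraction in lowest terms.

There are C(28,6) = 376740 possible selections.
Selections with no yellow (all green): C(10,6) = 210.
Probability = 210/376740 = 1/1794.

1/1794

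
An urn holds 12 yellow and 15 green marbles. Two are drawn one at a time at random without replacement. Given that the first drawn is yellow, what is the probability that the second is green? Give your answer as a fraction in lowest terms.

15/26

After removing one yellow, 26 remain: 11 yellow and 15 green.
So the probability the next is green is 15/26.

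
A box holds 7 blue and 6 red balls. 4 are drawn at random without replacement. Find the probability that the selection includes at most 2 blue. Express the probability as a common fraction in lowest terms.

Total selections: C(13,4) = 715.
Favorable selections (at most 2 blue): C(7,0)·C(6,4) + C(7,1)·C(6,3) + C(7,2)·C(6,2) = 15 + 140 + 315 = 470.
Probability = 470/715 = 94/143.

94/143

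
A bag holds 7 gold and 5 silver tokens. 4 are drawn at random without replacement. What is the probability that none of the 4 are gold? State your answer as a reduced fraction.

1/99

There are C(12,4) = 495 possible selections.
Selections with no gold (all silver): C(5,4) = 5.
Probability = 5/495 = 1/99.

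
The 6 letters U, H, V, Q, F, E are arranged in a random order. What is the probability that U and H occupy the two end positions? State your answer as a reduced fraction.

There are 6! = 720 arrangements.
Place U and H at the ends in 2 ways, arrange the remaining 4 in 4! = 24 ways: 2·24 = 48.
Probability = 48/720 = 1/15.

1/15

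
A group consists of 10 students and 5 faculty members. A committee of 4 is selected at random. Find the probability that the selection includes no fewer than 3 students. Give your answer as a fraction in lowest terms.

There are C(15,4) = 1365 ways to choose the 4.
Favorable selections (no fewer than 3 students): C(10,3)·C(5,1) + C(10,4)·C(5,0) = 600 + 210 = 810.
Probability = 810/1365 = 54/91.

54/91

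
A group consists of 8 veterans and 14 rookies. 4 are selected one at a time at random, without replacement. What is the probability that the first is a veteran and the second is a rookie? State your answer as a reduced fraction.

8/33

Multiply the conditional probabilities at each draw: 8/22 · 14/21 = 112/462 = 8/33.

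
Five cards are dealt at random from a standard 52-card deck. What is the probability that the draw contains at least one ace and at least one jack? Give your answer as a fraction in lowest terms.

6509/64974

There are C(52,5) = 2598960 possible draws.
By inclusion-exclusion on the complements, draws missing all aces or all jacks: C(48,5) + C(48,5) − C(44,5) = 1712304 + 1712304 − 1086008 = 2338600.
So draws with at least one of each: 2598960 − 2338600 = 260360, probability 260360/2598960 = 6509/64974.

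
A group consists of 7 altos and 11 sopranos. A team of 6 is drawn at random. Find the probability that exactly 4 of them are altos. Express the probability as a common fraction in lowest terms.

275/2652

The sample space is all 6-subsets of the 18: C(18,6) = 18564.
Selections with exactly 4 altos: choose 4 of the 7 altos and 2 of the 11 sopranos, C(7,4)·C(11,2) = 35·55 = 1925.
Probability = 1925/18564 = 275/2652.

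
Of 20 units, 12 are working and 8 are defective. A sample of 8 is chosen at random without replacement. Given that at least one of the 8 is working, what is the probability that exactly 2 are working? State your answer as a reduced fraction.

Work in counts. Selections with at least one working: C(20,8) − C(8,8) = 125970 − 1 = 125969.
Of those, selections where exactly 2 are working: C(12,2)·C(8,6) = 66·28 = 1848.
Conditional probability = 1848/125969.

1848/125969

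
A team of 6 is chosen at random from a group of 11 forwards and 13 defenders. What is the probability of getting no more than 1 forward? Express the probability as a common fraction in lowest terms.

1443/12236

There are C(24,6) = 134596 ways to choose the 6.
Favorable selections (no more than 1 forward): C(11,0)·C(13,6) + C(11,1)·C(13,5) = 1716 + 14157 = 15873.
Probability = 15873/134596 = 1443/12236.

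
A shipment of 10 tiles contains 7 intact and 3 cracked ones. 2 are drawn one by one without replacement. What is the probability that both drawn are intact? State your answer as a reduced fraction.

Multiply the conditional probabilities at each draw: 7/10 · 6/9 = 42/90 = 7/15.

7/15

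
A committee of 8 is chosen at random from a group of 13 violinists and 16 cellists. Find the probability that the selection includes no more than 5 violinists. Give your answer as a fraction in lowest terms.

9458/10005

Total selections: C(29,8) = 4292145.
Count the complement (more than 5 violinists): C(13,6)·C(16,2) + C(13,7)·C(16,1) + C(13,8)·C(16,0) = 205920 + 27456 + 1287 = 234663.
Probability = 1 − 234663/4292145 = 4057482/4292145 = 9458/10005.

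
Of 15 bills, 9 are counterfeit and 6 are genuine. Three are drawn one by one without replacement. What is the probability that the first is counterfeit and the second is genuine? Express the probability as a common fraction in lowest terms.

9/35

Multiply the conditional probabilities at each draw: 9/15 · 6/14 = 54/210 = 9/35.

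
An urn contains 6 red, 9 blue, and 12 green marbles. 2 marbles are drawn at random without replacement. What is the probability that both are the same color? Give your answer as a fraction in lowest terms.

1/3

There are C(27,2) = 351 ways to draw 2 marbles.
All same color: C(6,2) + C(9,2) + C(12,2) = 15 + 36 + 66 = 117.
Probability = 117/351 = 1/3.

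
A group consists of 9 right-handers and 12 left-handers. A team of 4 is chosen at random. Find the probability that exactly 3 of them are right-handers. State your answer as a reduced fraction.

Total number of selections: C(21,4) = 5985.
Selections with exactly 3 right-handers: choose 3 of the 9 right-handers and 1 of the 12 left-handers, C(9,3)·C(12,1) = 84·12 = 1008.
Probability = 1008/5985 = 16/95.

16/95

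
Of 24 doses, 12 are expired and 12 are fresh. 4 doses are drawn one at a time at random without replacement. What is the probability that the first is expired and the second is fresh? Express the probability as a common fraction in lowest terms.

Multiply the conditional probabilities at each draw: 12/24 · 12/23 = 144/552 = 6/23.

6/23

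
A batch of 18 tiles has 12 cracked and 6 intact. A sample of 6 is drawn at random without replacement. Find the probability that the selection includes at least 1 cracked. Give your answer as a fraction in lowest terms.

18563/18564

There are C(18,6) = 18564 ways to choose the 6.
The complement is all 6 are intact: C(6,6) = 1.
Probability = 1 − 1/18564 = 18563/18564.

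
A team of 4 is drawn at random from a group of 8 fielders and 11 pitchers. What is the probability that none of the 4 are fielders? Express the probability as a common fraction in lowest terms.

There are C(19,4) = 3876 possible selections.
Selections with no fielders (all pitchers): C(11,4) = 330.
Probability = 330/3876 = 55/646.

55/646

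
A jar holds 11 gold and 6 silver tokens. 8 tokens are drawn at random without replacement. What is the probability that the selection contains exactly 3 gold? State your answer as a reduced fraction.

Total number of selections: C(17,8) = 24310.
Selections with exactly 3 gold: choose 3 of the 11 gold and 5 of the 6 silver, C(11,3)·C(6,5) = 165·6 = 990.
Probability = 990/24310 = 9/221.

9/221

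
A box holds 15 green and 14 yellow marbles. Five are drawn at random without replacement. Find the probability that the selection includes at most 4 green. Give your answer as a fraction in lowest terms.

424/435

Total selections: C(29,5) = 118755.
Favorable selections (at most 4 green): C(15,0)·C(14,5) + C(15,1)·C(14,4) + C(15,2)·C(14,3) + C(15,3)·C(14,2) + C(15,4)·C(14,1) = 2002 + 15015 + 38220 + 41405 + 19110 = 115752.
Probability = 115752/118755 = 424/435.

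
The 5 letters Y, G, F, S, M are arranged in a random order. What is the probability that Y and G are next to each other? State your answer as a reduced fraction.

There are 5! = 120 arrangements.
Treat Y and G as a block: 4! arrangements of the blocks × 2 orders within the block = 2·24 = 48.
Probability = 48/120 = 2/5.

2/5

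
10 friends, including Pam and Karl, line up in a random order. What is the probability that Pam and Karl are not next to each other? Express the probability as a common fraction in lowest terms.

There are 10! = 3628800 arrangements.
Arrangements with Pam and Karl adjacent: 2·9! = 725760.
So not adjacent: 3628800 − 725760 = 2903040, probability 2903040/3628800 = 4/5.

4/5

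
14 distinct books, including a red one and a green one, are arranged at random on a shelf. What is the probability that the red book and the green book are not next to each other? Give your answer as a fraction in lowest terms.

There are 14! = 87178291200 arrangements.
Arrangements with the red book and the green book adjacent: 2·13! = 12454041600.
So not adjacent: 87178291200 − 12454041600 = 74724249600, probability 74724249600/87178291200 = 6/7.

6/7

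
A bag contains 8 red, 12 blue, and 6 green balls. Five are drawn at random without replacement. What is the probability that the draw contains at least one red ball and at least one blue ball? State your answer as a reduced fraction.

13804/16445

There are C(26,5) = 65780 possible draws.
By inclusion-exclusion on the complements, draws missing all red or all blue: C(18,5) + C(14,5) − C(6,5) = 8568 + 2002 − 6 = 10564.
So draws with at least one of each: 65780 − 10564 = 55216, probability 55216/65780 = 13804/16445.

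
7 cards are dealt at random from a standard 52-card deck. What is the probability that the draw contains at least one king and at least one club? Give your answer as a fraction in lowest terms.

There are C(52,7) = 133784560 possible draws.
By inclusion-exclusion on the complements, draws missing all kings or all clubs: C(48,7) + C(39,7) − C(36,7) = 73629072 + 15380937 − 8347680 = 80662329.
So draws with at least one of each: 133784560 − 80662329 = 53122231, probability 53122231/133784560.

53122231/133784560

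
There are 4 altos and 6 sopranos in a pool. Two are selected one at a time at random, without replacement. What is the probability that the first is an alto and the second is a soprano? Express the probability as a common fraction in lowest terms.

4/15

Multiply the conditional probabilities at each draw: 4/10 · 6/9 = 24/90 = 4/15.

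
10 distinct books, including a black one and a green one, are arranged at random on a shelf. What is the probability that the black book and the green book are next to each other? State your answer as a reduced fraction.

There are 10! = 3628800 arrangements.
Treat the black book and the green book as a block: 9! arrangements of the blocks × 2 orders within the block = 2·362880 = 725760.
Probability = 725760/3628800 = 1/5.

1/5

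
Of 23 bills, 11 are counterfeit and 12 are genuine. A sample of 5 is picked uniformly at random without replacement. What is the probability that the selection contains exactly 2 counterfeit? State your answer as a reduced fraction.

1100/3059

The sample space is all 5-subsets of the 23: C(23,5) = 33649.
Selections with exactly 2 counterfeit: choose 2 of the 11 counterfeit and 3 of the 12 genuine, C(11,2)·C(12,3) = 55·220 = 12100.
Probability = 12100/33649 = 1100/3059.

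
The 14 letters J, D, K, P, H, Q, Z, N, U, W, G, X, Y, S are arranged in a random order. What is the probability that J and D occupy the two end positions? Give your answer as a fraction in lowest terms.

There are 14! = 87178291200 arrangements.
Place J and D at the ends in 2 ways, arrange the remaining 12 in 12! = 479001600 ways: 2·479001600 = 958003200.
Probability = 958003200/87178291200 = 1/91.

1/91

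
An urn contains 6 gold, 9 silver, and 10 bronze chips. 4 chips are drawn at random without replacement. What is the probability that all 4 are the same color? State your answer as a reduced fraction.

There are C(25,4) = 12650 ways to draw 4 chips.
All same color: C(6,4) + C(9,4) + C(10,4) = 15 + 126 + 210 = 351.
Probability = 351/12650.

351/12650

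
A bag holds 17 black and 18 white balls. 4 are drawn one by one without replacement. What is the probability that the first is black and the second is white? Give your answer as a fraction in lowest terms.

9/35

Multiply the conditional probabilities at each draw: 17/35 · 18/34 = 306/1190 = 9/35.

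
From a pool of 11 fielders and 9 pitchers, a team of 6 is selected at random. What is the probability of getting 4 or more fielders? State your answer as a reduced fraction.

Total selections: C(20,6) = 38760.
Favorable selections (4 or more fielders): C(11,4)·C(9,2) + C(11,5)·C(9,1) + C(11,6)·C(9,0) = 11880 + 4158 + 462 = 16500.
Probability = 16500/38760 = 275/646.

275/646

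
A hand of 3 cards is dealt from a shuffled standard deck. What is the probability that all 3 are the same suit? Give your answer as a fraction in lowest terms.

22/425

There are C(52,3) = 22100 possible 3-card hands.
Hands of one suit: 4 suits × C(13,3) = 4·286 = 1144.
Probability = 1144/22100 = 22/425.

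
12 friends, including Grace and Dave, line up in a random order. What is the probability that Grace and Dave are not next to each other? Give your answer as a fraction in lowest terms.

There are 12! = 479001600 arrangements.
Arrangements with Grace and Dave adjacent: 2·11! = 79833600.
So not adjacent: 479001600 − 79833600 = 399168000, probability 399168000/479001600 = 5/6.

5/6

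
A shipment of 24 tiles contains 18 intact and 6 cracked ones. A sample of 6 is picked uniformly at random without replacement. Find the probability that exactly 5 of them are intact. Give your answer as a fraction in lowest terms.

There are C(24,6) = 134596 ways to choose 6 from 24.
Selections with exactly 5 intact: choose 5 of the 18 intact and 1 of the 6 cracked, C(18,5)·C(6,1) = 8568·6 = 51408.
Probability = 51408/134596 = 1836/4807.

1836/4807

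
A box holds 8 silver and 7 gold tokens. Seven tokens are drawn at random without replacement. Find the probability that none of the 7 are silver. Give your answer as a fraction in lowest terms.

There are C(15,7) = 6435 possible selections.
Selections with no silver (all gold): C(7,7) = 1.
Probability = 1/6435.

1/6435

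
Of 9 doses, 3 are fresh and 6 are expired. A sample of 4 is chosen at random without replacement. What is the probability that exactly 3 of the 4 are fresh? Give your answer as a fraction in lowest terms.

There are C(9,4) = 126 ways to choose 4 from 9.
Selections with exactly 3 fresh: choose 3 of the 3 fresh and 1 of the 6 expired, C(3,3)·C(6,1) = 1·6 = 6.
Probability = 6/126 = 1/21.

1/21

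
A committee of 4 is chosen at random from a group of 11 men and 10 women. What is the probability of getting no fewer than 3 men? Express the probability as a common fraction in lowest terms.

There are C(21,4) = 5985 ways to choose the 4.
Favorable selections (no fewer than 3 men): C(11,3)·C(10,1) + C(11,4)·C(10,0) = 1650 + 330 = 1980.
Probability = 1980/5985 = 44/133.

44/133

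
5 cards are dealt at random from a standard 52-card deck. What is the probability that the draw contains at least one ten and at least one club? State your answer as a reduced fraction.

229297/866320

There are C(52,5) = 2598960 possible draws.
By inclusion-exclusion on the complements, draws missing all tens or all clubs: C(48,5) + C(39,5) − C(36,5) = 1712304 + 575757 − 376992 = 1911069.
So draws with at least one of each: 2598960 − 1911069 = 687891, probability 687891/2598960 = 229297/866320.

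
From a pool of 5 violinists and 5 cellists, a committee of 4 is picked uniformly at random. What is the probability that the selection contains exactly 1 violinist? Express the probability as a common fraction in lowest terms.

There are C(10,4) = 210 ways to choose 4 from 10.
Selections with exactly 1 violinist: choose 1 of the 5 violinists and 3 of the 5 cellists, C(5,1)·C(5,3) = 5·10 = 50.
Probability = 50/210 = 5/21.

5/21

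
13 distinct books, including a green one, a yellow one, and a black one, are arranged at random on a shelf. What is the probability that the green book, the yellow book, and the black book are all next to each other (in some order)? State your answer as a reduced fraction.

1/26

There are 13! = 6227020800 arrangements.
Treat the three as one block: 11! placements × 3! orders within the block = 39916800·6 = 239500800.
Probability = 239500800/6227020800 = 1/26.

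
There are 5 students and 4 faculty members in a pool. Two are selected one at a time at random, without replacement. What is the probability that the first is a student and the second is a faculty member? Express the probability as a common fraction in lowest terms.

Multiply the conditional probabilities at each draw: 5/9 · 4/8 = 20/72 = 5/18.

5/18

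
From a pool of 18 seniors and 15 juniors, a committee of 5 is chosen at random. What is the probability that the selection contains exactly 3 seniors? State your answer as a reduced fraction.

3570/9889

There are C(33,5) = 237336 ways to choose 5 from 33.
Selections with exactly 3 seniors: choose 3 of the 18 seniors and 2 of the 15 juniors, C(18,3)·C(15,2) = 816·105 = 85680.
Probability = 85680/237336 = 3570/9889.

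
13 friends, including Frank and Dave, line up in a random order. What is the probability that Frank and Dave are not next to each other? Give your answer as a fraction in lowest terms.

There are 13! = 6227020800 arrangements.
Arrangements with Frank and Dave adjacent: 2·12! = 958003200.
So not adjacent: 6227020800 − 958003200 = 5269017600, probability 5269017600/6227020800 = 11/13.

11/13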